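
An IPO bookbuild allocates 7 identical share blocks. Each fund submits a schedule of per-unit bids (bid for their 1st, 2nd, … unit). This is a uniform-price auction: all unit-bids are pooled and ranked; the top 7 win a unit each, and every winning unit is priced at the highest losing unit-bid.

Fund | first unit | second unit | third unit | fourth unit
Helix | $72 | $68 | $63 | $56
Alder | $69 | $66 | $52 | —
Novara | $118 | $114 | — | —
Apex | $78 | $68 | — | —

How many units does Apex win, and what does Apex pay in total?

All unit-bids, highest first — top 7: 118 (Novara-1), 114 (Novara-2), 78 (Apex-1), 72 (Helix-1), 69 (Alder-1), 68 (Helix-2), 68 (Apex-2)
The (k+1)-th unit-bid is $66.
Apex wins 2 unit(s) at $66 each.

Apex: 2 units, pays $132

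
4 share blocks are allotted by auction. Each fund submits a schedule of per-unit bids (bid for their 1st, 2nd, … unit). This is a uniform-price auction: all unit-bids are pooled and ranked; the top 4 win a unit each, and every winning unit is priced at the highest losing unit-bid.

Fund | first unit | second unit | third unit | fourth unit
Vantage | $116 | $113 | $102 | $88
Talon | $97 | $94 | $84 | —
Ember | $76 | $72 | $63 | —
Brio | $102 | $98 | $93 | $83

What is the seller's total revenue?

All unit-bids, highest first — top 4: 116 (Vantage-1), 113 (Vantage-2), 102 (Vantage-3), 102 (Brio-1)
The (k+1)-th unit-bid is $98.
Allocation: Brio 1, Vantage 3. Every unit priced at $98.
Revenue = 4 × 98 = $392.

Total revenue: $392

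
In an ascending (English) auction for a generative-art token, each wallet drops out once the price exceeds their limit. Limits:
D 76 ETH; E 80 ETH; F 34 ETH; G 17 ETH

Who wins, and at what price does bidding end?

Rule: the price rises until one bidder remains; the winner pays the price at which the last rival dropped out.
Limits ranked: 80 (E) > 76 (D) > 34 (F) > 17 (G)
Once the price passes 76 ETH, only E is left; the hammer falls at D's limit of 76 ETH.

E wins at 76 ETH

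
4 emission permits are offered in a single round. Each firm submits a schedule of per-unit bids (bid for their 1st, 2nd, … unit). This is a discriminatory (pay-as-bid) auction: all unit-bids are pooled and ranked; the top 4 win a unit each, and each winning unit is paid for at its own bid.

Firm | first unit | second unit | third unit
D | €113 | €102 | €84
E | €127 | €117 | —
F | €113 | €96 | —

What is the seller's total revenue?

Merging the schedules and taking the best 4: 127 (E-1), 117 (E-2), 113 (D-1), 113 (F-1)
Next rejected bid: €102 (not a price — pay-as-bid).
Each winning unit pays its own bid.
Revenue = 127 + 117 + 113 + 113 = €470.

Total revenue: €470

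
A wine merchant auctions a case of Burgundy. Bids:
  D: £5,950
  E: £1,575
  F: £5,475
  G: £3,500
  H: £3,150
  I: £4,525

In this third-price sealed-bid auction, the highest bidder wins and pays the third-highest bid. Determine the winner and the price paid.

Rule: the highest bidder wins and pays the third-highest bid.
Bids ranked: 5,950 (D) > 5,475 (F) > 4,525 (I) > 3,500 (G) > 3,150 (H) > 1,575 (E)
D wins; payment is bid #3 in the ranking = £4,525.

D pays £4,525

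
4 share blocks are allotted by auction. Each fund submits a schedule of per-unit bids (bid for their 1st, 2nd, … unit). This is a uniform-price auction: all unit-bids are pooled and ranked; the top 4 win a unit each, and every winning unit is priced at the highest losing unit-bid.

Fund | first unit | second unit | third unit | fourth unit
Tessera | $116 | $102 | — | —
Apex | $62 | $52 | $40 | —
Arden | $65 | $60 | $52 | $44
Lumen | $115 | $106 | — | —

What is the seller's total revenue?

Total revenue: $260

Pooled unit-bids ranked (top 4): 116 (Tessera-1), 115 (Lumen-1), 106 (Lumen-2), 102 (Tessera-2)
The (k+1)-th unit-bid is $65.
Allocation: Lumen 2, Tessera 2. Every unit priced at $65.
Revenue = 4 × 65 = $260.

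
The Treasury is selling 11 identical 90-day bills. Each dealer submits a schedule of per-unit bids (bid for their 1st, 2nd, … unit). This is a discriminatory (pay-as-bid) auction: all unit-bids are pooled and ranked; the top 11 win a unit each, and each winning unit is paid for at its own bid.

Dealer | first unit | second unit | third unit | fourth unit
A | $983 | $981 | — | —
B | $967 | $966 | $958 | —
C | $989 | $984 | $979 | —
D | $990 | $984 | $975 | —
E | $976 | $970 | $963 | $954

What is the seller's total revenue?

Merging the schedules and taking the best 11: 990 (D-1), 989 (C-1), 984 (C-2), 984 (D-2), 983 (A-1), 981 (A-2), 979 (C-3), 976 (E-1), 975 (D-3), 970 (E-2), 967 (B-1)
Next rejected bid: $966 (not a price — pay-as-bid).
Each winning unit pays its own bid.
Revenue = 990 + 989 + 984 + 984 + 983 + 981 + 979 + 976 + 975 + 970 + 967 = $10,778.

Total revenue: $10,778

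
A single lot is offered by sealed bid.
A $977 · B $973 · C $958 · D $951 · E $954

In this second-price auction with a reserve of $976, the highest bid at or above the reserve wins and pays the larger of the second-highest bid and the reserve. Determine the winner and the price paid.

Rule: the highest bid at or above the reserve wins and pays the larger of the second-highest bid and the reserve.
Bids ranked: 977 (A) > 973 (B) > 958 (C) > 954 (E) > 951 (D)
A has the top bid at or above the reserve ($977).
max(second-highest $973, reserve $976) = $976.

A pays $976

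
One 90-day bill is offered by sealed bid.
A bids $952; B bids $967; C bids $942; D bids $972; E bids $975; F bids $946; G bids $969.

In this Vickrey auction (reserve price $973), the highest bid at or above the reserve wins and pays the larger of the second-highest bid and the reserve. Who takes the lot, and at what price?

Bids ranked: 975 (E) > 972 (D) > 969 (G) > 967 (B) > 952 (A) > 946 (F) > …
E has the top bid at or above the reserve ($975).
Second-highest bid $972 is below the reserve $973, so the reserve binds → payment $973.

E pays $973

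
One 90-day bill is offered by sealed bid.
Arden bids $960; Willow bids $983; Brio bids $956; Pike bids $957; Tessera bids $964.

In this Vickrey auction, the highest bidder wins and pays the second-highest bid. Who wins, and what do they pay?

Vickrey auction: the highest bidder wins and pays the second-highest bid.
Bids in order: 983 (Willow) > 964 (Tessera) > 960 (Arden) > 957 (Pike) > 956 (Brio)
Willow wins with the highest bid; price is set by the runner-up at $964.

Willow pays $964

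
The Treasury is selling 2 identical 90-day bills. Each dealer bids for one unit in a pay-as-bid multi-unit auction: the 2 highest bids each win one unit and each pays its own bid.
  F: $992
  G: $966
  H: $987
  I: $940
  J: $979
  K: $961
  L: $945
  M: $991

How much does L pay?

L pays $0

Bids ranked high→low: 992 (F), 991 (M), 987 (H), 979 (J), …
The 2 highest are F, M.
L does not win → $0.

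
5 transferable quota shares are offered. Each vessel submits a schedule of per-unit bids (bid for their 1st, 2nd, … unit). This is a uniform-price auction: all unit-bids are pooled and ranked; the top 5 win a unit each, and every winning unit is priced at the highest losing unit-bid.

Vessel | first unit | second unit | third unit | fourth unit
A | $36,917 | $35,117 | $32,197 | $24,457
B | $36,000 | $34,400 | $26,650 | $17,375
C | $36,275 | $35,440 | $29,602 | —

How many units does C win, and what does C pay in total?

C: 2 units, pays $68,800

All unit-bids, highest first — top 5: 36,917 (A-1), 36,275 (C-1), 36,000 (B-1), 35,440 (C-2), 35,117 (A-2)
First bid not allocated: $34,400.
C wins 2 unit(s) at $34,400 each.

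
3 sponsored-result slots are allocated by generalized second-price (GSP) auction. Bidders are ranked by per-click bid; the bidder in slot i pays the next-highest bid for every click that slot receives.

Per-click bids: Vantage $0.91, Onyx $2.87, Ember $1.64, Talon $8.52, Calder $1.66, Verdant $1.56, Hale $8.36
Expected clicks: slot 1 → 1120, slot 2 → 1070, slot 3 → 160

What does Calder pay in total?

Calder pays $0.00

Sorting advertisers: $8.52 (Talon) > $8.36 (Hale) > $2.87 (Onyx) > $1.66 (Calder) > …
Calder ranks below slot 3 → no slot, pays nothing.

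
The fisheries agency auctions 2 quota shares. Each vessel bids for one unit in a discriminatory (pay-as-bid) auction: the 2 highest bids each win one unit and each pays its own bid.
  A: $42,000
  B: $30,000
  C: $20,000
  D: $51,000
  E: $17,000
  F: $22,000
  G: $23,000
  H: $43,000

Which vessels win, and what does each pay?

Sorting: 51,000 (D), 43,000 (H), 42,000 (A), 30,000 (B), …
Winners (2 units): D, H.
Each winner pays its own bid: D $51,000, H $43,000.

D $51,000, H $43,000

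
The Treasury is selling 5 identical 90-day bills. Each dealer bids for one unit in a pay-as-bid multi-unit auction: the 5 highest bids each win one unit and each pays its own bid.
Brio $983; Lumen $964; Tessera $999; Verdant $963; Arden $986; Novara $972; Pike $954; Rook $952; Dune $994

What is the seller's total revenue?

Sorting: 999 (Tessera), 994 (Dune), 986 (Arden), 983 (Brio), 972 (Novara), 964 (Lumen), 963 (Verdant), …
The 5 highest are Tessera, Dune, Arden, Brio, Novara.
Total revenue = 999 + 994 + 986 + 983 + 972 = $4,934.

Total revenue: $4,934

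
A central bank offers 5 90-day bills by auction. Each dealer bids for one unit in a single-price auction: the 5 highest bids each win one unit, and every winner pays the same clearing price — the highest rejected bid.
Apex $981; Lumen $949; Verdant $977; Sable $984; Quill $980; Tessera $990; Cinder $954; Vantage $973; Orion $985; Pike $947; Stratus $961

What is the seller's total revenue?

Ordering the bids: 990 (Tessera), 985 (Orion), 984 (Sable), 981 (Apex), 980 (Quill), 977 (Verdant), 973 (Vantage), …
Winners (5 units): Tessera, Orion, Sable, Apex, Quill.
Clearing price = highest rejected bid = $977.
Total revenue = 5 × $977 = $4,885.

Total revenue: $4,885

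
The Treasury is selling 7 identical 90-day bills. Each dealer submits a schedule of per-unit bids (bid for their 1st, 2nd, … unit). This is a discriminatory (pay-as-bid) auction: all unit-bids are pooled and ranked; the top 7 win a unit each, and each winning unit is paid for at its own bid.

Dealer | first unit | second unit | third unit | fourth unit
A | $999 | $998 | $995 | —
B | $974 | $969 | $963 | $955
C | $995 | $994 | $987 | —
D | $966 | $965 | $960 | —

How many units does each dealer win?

Merging the schedules and taking the best 7: 999 (A-1), 998 (A-2), 995 (A-3), 995 (C-1), 994 (C-2), 987 (C-3), 974 (B-1)
Next rejected bid: $969 (not a price — pay-as-bid).
Allocation: A 3, B 1, C 3.

A 3, B 1, C 3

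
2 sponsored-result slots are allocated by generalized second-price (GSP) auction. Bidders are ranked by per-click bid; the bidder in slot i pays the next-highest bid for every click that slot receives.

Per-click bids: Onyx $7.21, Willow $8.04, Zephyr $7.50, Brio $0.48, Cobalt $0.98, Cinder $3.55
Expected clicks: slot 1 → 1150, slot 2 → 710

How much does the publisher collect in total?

Total revenue: $13744.10

Per-click bids in order: $8.04 (Willow) > $7.50 (Zephyr) > $7.21 (Onyx) > …
Slot 1: Willow pays $7.50 × 1150 = $8625.00
Slot 2: Zephyr pays $7.21 × 710 = $5119.10
Total = $13744.10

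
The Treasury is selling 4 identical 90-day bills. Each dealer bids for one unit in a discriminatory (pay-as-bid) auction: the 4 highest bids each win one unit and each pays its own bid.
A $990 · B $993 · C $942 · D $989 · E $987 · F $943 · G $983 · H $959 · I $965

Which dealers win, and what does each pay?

B $993, A $990, D $989, E $987

Sorting: 993 (B), 990 (A), 989 (D), 987 (E), 983 (G), 965 (I), …
Top 4: B, A, D, E.
Each winner pays its own bid: B $993, A $990, D $989, E $987.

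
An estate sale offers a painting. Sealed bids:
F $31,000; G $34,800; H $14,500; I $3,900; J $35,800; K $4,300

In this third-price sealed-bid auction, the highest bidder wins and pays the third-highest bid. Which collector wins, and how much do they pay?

J pays $31,000

Sorting bids: 35,800 (J) > 34,800 (G) > 31,000 (F) > 14,500 (H) > 4,300 (K) > 3,900 (I)
J wins; payment is bid #3 in the ranking = $31,000.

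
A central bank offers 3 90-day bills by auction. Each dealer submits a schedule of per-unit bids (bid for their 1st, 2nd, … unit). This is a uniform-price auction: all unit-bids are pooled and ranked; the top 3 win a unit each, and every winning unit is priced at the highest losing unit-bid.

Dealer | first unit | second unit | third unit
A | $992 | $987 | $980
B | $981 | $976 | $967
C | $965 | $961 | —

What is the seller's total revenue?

Pooled unit-bids ranked (top 3): 992 (A-1), 987 (A-2), 981 (B-1)
First bid not allocated: $980.
Allocation: A 2, B 1. Every unit priced at $980.
Revenue = 3 × 980 = $2,940.

Total revenue: $2,940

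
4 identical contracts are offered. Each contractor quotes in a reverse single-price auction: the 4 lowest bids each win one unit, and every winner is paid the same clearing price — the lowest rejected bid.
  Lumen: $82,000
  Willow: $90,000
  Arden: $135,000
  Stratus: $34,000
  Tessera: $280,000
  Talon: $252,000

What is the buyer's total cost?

Total cost: $1,008,000

Sorting: 34,000 (Stratus), 82,000 (Lumen), 90,000 (Willow), 135,000 (Arden), 252,000 (Talon), 280,000 (Tessera)
The 4 lowest are Stratus, Lumen, Willow, Arden.
Lowest unsuccessful bid: $252,000 → clearing price.
Total cost = 4 × $252,000 = $1,008,000.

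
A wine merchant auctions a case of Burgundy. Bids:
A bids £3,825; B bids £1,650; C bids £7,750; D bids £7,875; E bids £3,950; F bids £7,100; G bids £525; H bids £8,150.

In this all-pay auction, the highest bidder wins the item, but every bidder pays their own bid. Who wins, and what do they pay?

Bids in order: 8,150 (H) > 7,875 (D) > 7,750 (C) > 7,100 (F) > 3,950 (E) > 3,825 (A) > …
H wins with the top bid; all bids are sunk regardless.

H pays £8,150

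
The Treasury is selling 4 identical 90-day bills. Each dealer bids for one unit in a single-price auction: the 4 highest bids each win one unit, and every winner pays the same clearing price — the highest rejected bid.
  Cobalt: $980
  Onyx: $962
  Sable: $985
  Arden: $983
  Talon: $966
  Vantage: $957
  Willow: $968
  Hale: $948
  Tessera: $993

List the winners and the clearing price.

Bids ranked high→low: 993 (Tessera), 985 (Sable), 983 (Arden), 980 (Cobalt), 968 (Willow), 966 (Talon), …
The 4 highest are Tessera, Sable, Arden, Cobalt.
Highest unsuccessful bid: $968 → clearing price.

Tessera, Sable, Arden, Cobalt; each pays $968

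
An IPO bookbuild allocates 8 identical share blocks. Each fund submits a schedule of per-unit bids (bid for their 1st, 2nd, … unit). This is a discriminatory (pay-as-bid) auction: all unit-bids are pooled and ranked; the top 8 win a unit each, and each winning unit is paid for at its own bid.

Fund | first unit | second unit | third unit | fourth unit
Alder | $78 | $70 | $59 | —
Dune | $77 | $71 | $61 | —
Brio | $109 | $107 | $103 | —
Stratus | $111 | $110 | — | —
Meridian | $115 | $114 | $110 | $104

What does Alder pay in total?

Merging the schedules and taking the best 8: 115 (Meridian-1), 114 (Meridian-2), 111 (Stratus-1), 110 (Stratus-2), 110 (Meridian-3), 109 (Brio-1), 107 (Brio-2), 104 (Meridian-4)
Next rejected bid: $103 (not a price — pay-as-bid).
Alder wins no units.

Alder pays $0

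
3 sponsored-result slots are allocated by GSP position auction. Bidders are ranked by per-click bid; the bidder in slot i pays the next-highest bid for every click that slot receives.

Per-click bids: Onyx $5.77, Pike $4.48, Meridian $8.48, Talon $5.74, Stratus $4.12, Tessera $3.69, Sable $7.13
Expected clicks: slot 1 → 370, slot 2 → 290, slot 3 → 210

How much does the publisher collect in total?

Total revenue: $5516.80

Sorting advertisers: $8.48 (Meridian) > $7.13 (Sable) > $5.77 (Onyx) > $5.74 (Talon) > …
Slot 1: Meridian pays $7.13 × 370 = $2638.10
Slot 2: Sable pays $5.77 × 290 = $1673.30
Slot 3: Onyx pays $5.74 × 210 = $1205.40
Total = $5516.80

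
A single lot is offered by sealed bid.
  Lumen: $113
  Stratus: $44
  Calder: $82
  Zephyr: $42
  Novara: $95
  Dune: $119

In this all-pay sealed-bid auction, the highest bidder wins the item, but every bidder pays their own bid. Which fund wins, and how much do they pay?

Bids in order: 119 (Dune) > 113 (Lumen) > 95 (Novara) > 82 (Calder) > 44 (Stratus) > 42 (Zephyr)
Dune is highest and takes the item; every bidder forfeits their bid.

Dune pays $119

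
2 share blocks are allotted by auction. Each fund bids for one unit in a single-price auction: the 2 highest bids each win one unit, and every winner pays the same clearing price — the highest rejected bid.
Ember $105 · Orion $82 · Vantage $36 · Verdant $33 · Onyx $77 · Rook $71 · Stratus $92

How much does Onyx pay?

Sorting: 105 (Ember), 92 (Stratus), 82 (Orion), 77 (Onyx), …
Top 2: Ember, Stratus.
Clearing price = highest rejected bid = $82.
Onyx does not win → pays $0.

Onyx pays $0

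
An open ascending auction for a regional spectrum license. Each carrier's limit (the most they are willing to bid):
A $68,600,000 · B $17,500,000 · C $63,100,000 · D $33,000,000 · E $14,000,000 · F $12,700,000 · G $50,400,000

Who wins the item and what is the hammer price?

A wins at $63,100,000

Rule: the price rises until one bidder remains; the winner pays the price at which the last rival dropped out.
Limits in order: 68,600,000 (A) > 63,100,000 (C) > 50,400,000 (G) > 33,000,000 (D) > 17,500,000 (B) > 14,000,000 (E) > …
Bidding ends when C exits at $63,100,000; A takes it.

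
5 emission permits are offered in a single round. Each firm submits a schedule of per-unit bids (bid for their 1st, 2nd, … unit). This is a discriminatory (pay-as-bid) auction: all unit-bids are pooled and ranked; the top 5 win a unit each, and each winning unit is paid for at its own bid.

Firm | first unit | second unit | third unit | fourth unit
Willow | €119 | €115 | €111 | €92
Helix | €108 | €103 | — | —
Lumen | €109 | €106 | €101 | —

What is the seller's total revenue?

Total revenue: €562

Pooled unit-bids ranked (top 5): 119 (Willow-1), 115 (Willow-2), 111 (Willow-3), 109 (Lumen-1), 108 (Helix-1)
Next rejected bid: €106 (not a price — pay-as-bid).
Each winning unit pays its own bid.
Revenue = 119 + 115 + 111 + 109 + 108 = €562.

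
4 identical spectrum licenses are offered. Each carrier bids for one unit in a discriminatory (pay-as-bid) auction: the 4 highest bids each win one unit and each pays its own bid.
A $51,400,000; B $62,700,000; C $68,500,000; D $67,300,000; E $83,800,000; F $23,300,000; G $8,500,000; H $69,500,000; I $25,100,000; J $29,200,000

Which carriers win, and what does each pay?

Bids ranked high→low: 83,800,000 (E), 69,500,000 (H), 68,500,000 (C), 67,300,000 (D), 62,700,000 (B), 51,400,000 (A), …
Winners (4 units): E, H, C, D.
Each winner pays its own bid: E $83,800,000, H $69,500,000, C $68,500,000, D $67,300,000.

E $83,800,000, H $69,500,000, C $68,500,000, D $67,300,000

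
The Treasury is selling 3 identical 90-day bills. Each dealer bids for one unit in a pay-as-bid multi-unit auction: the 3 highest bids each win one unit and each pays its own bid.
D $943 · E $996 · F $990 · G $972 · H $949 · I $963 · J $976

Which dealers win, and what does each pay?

E $996, F $990, J $976

Bids ranked high→low: 996 (E), 990 (F), 976 (J), 972 (G), 963 (I), …
The 3 highest are E, F, J.
Each winner pays its own bid: E $996, F $990, J $976.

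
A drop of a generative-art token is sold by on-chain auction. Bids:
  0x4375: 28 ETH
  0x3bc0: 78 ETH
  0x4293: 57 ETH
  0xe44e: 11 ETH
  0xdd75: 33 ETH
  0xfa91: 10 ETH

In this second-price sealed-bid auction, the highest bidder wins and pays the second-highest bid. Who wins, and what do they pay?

Second-price sealed-bid auction: the highest bidder wins and pays the second-highest bid.
Bids ranked: 78 (0x3bc0) > 57 (0x4293) > 33 (0xdd75) > 28 (0x4375) > 11 (0xe44e) > 10 (0xfa91)
Second-price: 0x3bc0 pays 0x4293's bid of 57 ETH.

0x3bc0 pays 57 ETH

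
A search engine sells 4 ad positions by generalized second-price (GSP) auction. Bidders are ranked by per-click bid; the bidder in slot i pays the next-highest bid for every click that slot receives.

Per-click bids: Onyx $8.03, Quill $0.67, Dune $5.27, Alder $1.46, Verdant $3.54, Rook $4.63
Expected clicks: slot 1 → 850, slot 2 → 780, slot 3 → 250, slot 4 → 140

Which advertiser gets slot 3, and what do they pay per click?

Rook; $3.54 per click

Ranked by bid: $8.03 (Onyx) > $5.27 (Dune) > $4.63 (Rook) > $3.54 (Verdant) > $1.46 (Alder) > …
Slot 3 goes to the third-ranked bidder, Rook, who pays the next bid down: $3.54/click.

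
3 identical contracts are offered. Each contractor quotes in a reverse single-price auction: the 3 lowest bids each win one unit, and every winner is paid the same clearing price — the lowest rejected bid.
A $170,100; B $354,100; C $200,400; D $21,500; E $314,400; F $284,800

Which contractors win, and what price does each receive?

Sorting: 21,500 (D), 170,100 (A), 200,400 (C), 284,800 (F), 314,400 (E), …
Winners (3 units): D, A, C.
Clearing price = lowest rejected bid = $284,800.

D, A, C; each is paid $284,800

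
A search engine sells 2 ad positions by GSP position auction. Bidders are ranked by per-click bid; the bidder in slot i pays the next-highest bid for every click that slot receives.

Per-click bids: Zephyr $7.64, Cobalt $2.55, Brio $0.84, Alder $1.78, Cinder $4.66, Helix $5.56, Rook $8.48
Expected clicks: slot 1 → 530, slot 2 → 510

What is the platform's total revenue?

Total revenue: $6884.80

Sorting advertisers: $8.48 (Rook) > $7.64 (Zephyr) > $5.56 (Helix) > …
Slot 1: Rook pays $7.64 × 530 = $4049.20
Slot 2: Zephyr pays $5.56 × 510 = $2835.60
Total = $6884.80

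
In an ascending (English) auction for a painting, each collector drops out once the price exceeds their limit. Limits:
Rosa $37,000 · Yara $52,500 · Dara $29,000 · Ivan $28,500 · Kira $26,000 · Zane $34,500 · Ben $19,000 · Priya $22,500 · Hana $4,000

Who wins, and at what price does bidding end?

Rule: the price rises until one bidder remains; the winner pays the price at which the last rival dropped out.
Limits in order: 52,500 (Yara) > 37,000 (Rosa) > 34,500 (Zane) > 29,000 (Dara) > 28,500 (Ivan) > 26,000 (Kira) > …
Once the price passes $37,000, only Yara is left; the hammer falls at Rosa's limit of $37,000.

Yara wins at $37,000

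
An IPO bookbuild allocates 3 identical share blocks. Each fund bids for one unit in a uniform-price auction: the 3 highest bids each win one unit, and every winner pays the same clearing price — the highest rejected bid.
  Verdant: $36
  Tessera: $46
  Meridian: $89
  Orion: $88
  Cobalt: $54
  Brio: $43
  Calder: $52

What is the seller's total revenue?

Sorting: 89 (Meridian), 88 (Orion), 54 (Cobalt), 52 (Calder), 46 (Tessera), …
The 3 highest are Meridian, Orion, Cobalt.
Clearing price = highest rejected bid = $52.
Total revenue = 3 × $52 = $156.

Total revenue: $156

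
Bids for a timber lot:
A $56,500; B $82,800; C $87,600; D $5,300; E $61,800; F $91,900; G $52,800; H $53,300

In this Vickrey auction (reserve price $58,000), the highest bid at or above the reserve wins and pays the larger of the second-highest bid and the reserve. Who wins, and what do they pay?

F pays $87,600

Bids ranked: 91,900 (F) > 87,600 (C) > 82,800 (B) > 61,800 (E) > 56,500 (A) > 53,300 (H) > …
Highest eligible bid: F at $91,900.
max(second-highest $87,600, reserve $58,000) = $87,600; the reserve does not bind.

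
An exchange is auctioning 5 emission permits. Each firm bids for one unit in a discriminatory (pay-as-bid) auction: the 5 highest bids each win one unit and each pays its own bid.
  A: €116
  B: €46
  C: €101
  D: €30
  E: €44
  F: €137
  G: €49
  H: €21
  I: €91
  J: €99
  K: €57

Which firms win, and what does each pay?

Ordering the bids: 137 (F), 116 (A), 101 (C), 99 (J), 91 (I), 57 (K), 49 (G), …
The 5 highest are F, A, C, J, I.
Each winner pays its own bid: F €137, A €116, C €101, J €99, I €91.

F €137, A €116, C €101, J €99, I €91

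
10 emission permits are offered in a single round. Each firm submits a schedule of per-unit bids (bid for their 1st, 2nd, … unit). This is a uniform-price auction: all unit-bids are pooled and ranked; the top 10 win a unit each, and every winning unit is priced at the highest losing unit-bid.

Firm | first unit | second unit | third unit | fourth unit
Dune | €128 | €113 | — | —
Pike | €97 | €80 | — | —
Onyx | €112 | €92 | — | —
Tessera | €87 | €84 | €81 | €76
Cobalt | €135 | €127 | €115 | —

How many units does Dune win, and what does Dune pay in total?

Dune: 2 units, pays €162

All unit-bids, highest first — top 10: 135 (Cobalt-1), 128 (Dune-1), 127 (Cobalt-2), 115 (Cobalt-3), 113 (Dune-2), 112 (Onyx-1), 97 (Pike-1), 92 (Onyx-2), 87 (Tessera-1), 84 (Tessera-2)
Highest rejected unit-bid = €81.
Dune wins 2 unit(s) at €81 each.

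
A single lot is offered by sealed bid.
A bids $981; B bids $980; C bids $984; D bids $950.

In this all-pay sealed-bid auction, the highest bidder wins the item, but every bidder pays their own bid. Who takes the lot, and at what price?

Sorting bids: 984 (C) > 981 (A) > 980 (B) > 950 (D)
C is highest and takes the item; every bidder forfeits their bid.

C pays $984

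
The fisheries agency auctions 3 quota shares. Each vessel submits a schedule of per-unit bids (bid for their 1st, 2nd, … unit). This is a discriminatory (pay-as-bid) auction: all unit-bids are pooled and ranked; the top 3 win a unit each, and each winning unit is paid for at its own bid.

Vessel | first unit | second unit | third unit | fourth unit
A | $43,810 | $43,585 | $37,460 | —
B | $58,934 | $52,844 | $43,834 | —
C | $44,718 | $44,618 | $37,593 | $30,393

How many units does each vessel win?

B 2, C 1

All unit-bids, highest first — top 3: 58,934 (B-1), 52,844 (B-2), 44,718 (C-1)
Next rejected bid: $44,618 (not a price — pay-as-bid).
Allocation: B 2, C 1.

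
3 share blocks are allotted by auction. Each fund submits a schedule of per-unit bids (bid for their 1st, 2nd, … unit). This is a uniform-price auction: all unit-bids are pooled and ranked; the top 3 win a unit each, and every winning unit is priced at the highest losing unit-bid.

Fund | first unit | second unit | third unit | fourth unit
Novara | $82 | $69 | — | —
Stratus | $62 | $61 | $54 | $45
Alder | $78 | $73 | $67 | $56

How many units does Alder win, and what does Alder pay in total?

Merging the schedules and taking the best 3: 82 (Novara-1), 78 (Alder-1), 73 (Alder-2)
The (k+1)-th unit-bid is $69.
Alder wins 2 unit(s) at $69 each.

Alder: 2 units, pays $138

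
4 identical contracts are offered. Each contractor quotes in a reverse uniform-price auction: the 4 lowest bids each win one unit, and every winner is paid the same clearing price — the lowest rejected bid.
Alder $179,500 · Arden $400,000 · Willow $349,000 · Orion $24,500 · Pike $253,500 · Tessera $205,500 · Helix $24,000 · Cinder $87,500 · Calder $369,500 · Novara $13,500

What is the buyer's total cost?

Bids ranked low→high: 13,500 (Novara), 24,000 (Helix), 24,500 (Orion), 87,500 (Cinder), 179,500 (Alder), 205,500 (Tessera), …
Winners (4 units): Novara, Helix, Orion, Cinder.
Lowest unsuccessful bid: $179,500 → clearing price.
Total cost = 4 × $179,500 = $718,000.

Total cost: $718,000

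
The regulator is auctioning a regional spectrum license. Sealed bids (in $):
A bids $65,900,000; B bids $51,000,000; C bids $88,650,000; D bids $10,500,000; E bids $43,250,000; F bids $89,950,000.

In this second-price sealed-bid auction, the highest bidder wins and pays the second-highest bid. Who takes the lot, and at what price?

Bids in order: 89,950,000 (F) > 88,650,000 (C) > 65,900,000 (A) > 51,000,000 (B) > 43,250,000 (E) > 10,500,000 (D)
F wins with the highest bid; price is set by the runner-up at $88,650,000.

F pays $88,650,000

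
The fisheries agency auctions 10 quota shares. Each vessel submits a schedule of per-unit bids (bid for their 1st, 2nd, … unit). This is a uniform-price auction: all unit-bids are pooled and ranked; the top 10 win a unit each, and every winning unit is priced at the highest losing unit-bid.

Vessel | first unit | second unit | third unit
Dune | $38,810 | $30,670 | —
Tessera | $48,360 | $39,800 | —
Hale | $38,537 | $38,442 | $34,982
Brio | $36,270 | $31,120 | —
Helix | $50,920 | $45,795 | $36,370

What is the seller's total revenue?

All unit-bids, highest first — top 10: 50,920 (Helix-1), 48,360 (Tessera-1), 45,795 (Helix-2), 39,800 (Tessera-2), 38,810 (Dune-1), 38,537 (Hale-1), 38,442 (Hale-2), 36,370 (Helix-3), 36,270 (Brio-1), 34,982 (Hale-3)
First bid not allocated: $31,120.
Allocation: Brio 1, Dune 1, Hale 3, Helix 3, Tessera 2. Every unit priced at $31,120.
Revenue = 10 × 31,120 = $311,200.

Total revenue: $311,200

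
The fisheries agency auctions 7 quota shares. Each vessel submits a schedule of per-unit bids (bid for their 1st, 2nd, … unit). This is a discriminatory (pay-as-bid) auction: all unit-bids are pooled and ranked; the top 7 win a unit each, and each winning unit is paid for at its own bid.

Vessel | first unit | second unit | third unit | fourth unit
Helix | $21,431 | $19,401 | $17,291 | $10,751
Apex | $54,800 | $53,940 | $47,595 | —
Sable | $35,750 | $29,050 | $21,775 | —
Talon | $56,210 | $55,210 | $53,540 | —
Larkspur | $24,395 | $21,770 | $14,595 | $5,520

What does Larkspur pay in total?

All unit-bids, highest first — top 7: 56,210 (Talon-1), 55,210 (Talon-2), 54,800 (Apex-1), 53,940 (Apex-2), 53,540 (Talon-3), 47,595 (Apex-3), 35,750 (Sable-1)
Next rejected bid: $29,050 (not a price — pay-as-bid).
Larkspur wins no units.

Larkspur pays $0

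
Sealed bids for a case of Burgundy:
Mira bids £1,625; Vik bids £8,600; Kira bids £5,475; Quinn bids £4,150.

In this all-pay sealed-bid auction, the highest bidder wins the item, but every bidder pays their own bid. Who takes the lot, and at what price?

All-pay sealed-bid auction: the highest bidder wins the item, but every bidder pays their own bid.
Bids in order: 8,600 (Vik) > 5,475 (Kira) > 4,150 (Quinn) > 1,625 (Mira)
Vik wins with the top bid; all bids are sunk regardless.

Vik pays £8,600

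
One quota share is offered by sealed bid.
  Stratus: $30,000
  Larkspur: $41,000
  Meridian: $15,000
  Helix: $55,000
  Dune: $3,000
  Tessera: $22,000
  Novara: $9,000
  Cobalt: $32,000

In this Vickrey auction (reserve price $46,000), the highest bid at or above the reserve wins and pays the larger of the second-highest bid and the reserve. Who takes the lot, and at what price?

Rule: the highest bid at or above the reserve wins and pays the larger of the second-highest bid and the reserve.
Bids in order: 55,000 (Helix) > 41,000 (Larkspur) > 32,000 (Cobalt) > 30,000 (Stratus) > 22,000 (Tessera) > 15,000 (Meridian) > …
Highest eligible bid: Helix at $55,000.
max(second-highest $41,000, reserve $46,000) = $46,000.

Helix pays $46,000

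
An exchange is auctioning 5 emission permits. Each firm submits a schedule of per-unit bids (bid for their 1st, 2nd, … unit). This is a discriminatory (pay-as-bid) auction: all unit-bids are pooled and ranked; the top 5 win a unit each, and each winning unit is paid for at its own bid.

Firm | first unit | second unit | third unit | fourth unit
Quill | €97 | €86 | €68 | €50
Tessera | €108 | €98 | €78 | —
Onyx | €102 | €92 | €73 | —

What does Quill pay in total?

Quill pays €97

Merging the schedules and taking the best 5: 108 (Tessera-1), 102 (Onyx-1), 98 (Tessera-2), 97 (Quill-1), 92 (Onyx-2)
Next rejected bid: €86 (not a price — pay-as-bid).
Quill's winning unit-bids: 97 = €97.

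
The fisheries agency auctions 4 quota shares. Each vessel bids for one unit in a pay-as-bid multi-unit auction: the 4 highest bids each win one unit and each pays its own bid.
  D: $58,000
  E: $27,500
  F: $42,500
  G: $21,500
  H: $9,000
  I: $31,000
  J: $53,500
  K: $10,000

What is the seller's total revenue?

Total revenue: $185,000

Sorting: 58,000 (D), 53,500 (J), 42,500 (F), 31,000 (I), 27,500 (E), 21,500 (G), …
Top 4: D, J, F, I.
Total revenue = 58,000 + 53,500 + 42,500 + 31,000 = $185,000.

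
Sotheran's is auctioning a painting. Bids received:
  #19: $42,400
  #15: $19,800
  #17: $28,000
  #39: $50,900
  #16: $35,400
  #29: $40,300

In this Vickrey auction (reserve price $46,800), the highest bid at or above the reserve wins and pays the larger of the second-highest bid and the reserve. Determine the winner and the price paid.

#39 pays $46,800

Vickrey auction (reserve price $46,800): the highest bid at or above the reserve wins and pays the larger of the second-highest bid and the reserve.
Bids ranked: 50,900 (#39) > 42,400 (#19) > 40,300 (#29) > 35,400 (#16) > 28,000 (#17) > 19,800 (#15)
Highest eligible bid: #39 at $50,900.
Second-highest bid $42,400 is below the reserve $46,800, so the reserve binds → payment $46,800.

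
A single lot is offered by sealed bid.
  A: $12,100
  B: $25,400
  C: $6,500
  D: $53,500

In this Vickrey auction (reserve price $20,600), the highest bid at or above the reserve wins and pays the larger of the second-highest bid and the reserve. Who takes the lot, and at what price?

D pays $25,400

Rule: the highest bid at or above the reserve wins and pays the larger of the second-highest bid and the reserve.
Bids in order: 53,500 (D) > 25,400 (B) > 12,100 (A) > 6,500 (C)
D has the top bid at or above the reserve ($53,500).
max(second-highest $25,400, reserve $20,600) = $25,400; the reserve does not bind.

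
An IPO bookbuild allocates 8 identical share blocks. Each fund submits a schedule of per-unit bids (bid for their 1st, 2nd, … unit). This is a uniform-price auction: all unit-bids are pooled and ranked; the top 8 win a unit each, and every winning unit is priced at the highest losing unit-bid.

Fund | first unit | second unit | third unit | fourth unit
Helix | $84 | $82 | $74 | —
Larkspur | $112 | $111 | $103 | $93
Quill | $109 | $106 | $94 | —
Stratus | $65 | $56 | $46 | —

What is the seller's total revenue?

Pooled unit-bids ranked (top 8): 112 (Larkspur-1), 111 (Larkspur-2), 109 (Quill-1), 106 (Quill-2), 103 (Larkspur-3), 94 (Quill-3), 93 (Larkspur-4), 84 (Helix-1)
First bid not allocated: $82.
Allocation: Helix 1, Larkspur 4, Quill 3. Every unit priced at $82.
Revenue = 8 × 82 = $656.

Total revenue: $656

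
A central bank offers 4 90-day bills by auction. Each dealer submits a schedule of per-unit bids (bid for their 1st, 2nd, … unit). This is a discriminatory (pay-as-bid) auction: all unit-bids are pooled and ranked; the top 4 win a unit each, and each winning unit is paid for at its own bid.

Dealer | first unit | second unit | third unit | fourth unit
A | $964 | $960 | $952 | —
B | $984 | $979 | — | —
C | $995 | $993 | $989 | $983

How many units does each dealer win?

B 1, C 3

Merging the schedules and taking the best 4: 995 (C-1), 993 (C-2), 989 (C-3), 984 (B-1)
Next rejected bid: $983 (not a price — pay-as-bid).
Allocation: B 1, C 3.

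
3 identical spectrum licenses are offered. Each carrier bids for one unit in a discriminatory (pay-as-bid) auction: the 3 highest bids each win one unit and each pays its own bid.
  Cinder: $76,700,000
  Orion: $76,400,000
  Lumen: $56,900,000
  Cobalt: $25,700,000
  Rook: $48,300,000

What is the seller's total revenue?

Sorting: 76,700,000 (Cinder), 76,400,000 (Orion), 56,900,000 (Lumen), 48,300,000 (Rook), 25,700,000 (Cobalt)
Winners (3 units): Cinder, Orion, Lumen.
Total revenue = 76,700,000 + 76,400,000 + 56,900,000 = $210,000,000.

Total revenue: $210,000,000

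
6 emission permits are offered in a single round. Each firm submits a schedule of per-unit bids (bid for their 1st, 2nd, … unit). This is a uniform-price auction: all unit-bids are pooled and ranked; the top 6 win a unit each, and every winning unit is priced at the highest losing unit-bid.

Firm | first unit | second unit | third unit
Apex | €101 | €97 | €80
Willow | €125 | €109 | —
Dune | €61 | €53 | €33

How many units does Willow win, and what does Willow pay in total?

Willow: 2 units, pays €106

All unit-bids, highest first — top 6: 125 (Willow-1), 109 (Willow-2), 101 (Apex-1), 97 (Apex-2), 80 (Apex-3), 61 (Dune-1)
First bid not allocated: €53.
Willow wins 2 unit(s) at €53 each.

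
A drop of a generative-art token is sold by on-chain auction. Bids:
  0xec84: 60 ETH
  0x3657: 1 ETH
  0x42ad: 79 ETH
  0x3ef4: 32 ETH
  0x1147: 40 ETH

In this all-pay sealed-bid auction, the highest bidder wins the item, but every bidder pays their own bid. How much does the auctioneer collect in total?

Total revenue: 212 ETH

All-pay sealed-bid auction: the highest bidder wins the item, but every bidder pays their own bid.
Sorting bids: 79 (0x42ad) > 60 (0xec84) > 40 (0x1147) > 32 (0x3ef4) > 1 (0x3657)
Every bidder forfeits their bid regardless of winning.
Revenue = 60 + 1 + 79 + 32 + 40 = 212 ETH.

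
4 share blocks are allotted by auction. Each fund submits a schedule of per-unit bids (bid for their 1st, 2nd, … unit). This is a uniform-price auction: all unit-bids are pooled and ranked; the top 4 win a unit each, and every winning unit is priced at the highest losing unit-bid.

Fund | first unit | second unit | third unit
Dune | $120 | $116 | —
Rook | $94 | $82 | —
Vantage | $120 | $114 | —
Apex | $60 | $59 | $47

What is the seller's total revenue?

Total revenue: $376

Pooled unit-bids ranked (top 4): 120 (Dune-1), 120 (Vantage-1), 116 (Dune-2), 114 (Vantage-2)
Highest rejected unit-bid = $94.
Allocation: Dune 2, Vantage 2. Every unit priced at $94.
Revenue = 4 × 94 = $376.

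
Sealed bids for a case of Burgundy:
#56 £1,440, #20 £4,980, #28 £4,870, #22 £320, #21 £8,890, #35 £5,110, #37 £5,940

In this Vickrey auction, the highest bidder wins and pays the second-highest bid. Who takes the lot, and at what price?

Bids in order: 8,890 (#21) > 5,940 (#37) > 5,110 (#35) > 4,980 (#20) > 4,870 (#28) > 1,440 (#56) > …
#21 is highest; pays the second-highest bid, £5,940.

#21 pays £5,940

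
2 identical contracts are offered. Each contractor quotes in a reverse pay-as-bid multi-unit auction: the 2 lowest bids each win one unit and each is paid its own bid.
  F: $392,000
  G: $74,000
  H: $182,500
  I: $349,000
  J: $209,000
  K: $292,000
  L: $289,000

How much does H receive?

Bids ranked low→high: 74,000 (G), 182,500 (H), 209,000 (J), 289,000 (L), …
Lowest 2: G, H.
H wins → own bid $182,500.

H is paid $182,500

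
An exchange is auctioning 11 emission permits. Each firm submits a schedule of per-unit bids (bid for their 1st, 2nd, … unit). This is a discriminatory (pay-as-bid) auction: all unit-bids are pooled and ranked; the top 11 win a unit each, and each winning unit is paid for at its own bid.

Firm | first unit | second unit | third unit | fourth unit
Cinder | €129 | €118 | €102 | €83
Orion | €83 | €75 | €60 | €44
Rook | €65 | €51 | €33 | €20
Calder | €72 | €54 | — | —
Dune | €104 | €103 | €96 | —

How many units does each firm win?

Merging the schedules and taking the best 11: 129 (Cinder-1), 118 (Cinder-2), 104 (Dune-1), 103 (Dune-2), 102 (Cinder-3), 96 (Dune-3), 83 (Cinder-4), 83 (Orion-1), 75 (Orion-2), 72 (Calder-1), 65 (Rook-1)
Next rejected bid: €60 (not a price — pay-as-bid).
Allocation: Calder 1, Cinder 4, Dune 3, Orion 2, Rook 1.

Calder 1, Cinder 4, Dune 3, Orion 2, Rook 1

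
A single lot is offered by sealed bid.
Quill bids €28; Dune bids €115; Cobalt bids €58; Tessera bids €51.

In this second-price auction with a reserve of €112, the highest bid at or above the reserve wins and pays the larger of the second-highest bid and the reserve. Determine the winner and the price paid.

Sorting bids: 115 (Dune) > 58 (Cobalt) > 51 (Tessera) > 28 (Quill)
Dune has the top bid at or above the reserve (€115).
Second-highest bid €58 is below the reserve €112, so the reserve binds → payment €112.

Dune pays €112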